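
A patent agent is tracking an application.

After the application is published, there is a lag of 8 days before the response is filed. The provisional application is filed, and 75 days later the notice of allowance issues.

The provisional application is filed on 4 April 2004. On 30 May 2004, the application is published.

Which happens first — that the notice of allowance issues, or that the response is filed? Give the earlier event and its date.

The provisional application is filed: Apr 4, 2004.
The notice of allowance issues: Apr 4, 2004 + 75 days = Jun 18, 2004.
The application is published: May 30, 2004.
The response is filed: May 30, 2004 + 8 days = Jun 7, 2004.
Comparing: the notice of allowance issues on Jun 18, 2004 vs the response is filed on Jun 7, 2004. Earlier: the response is filed.

The response is filed — 7 June 2004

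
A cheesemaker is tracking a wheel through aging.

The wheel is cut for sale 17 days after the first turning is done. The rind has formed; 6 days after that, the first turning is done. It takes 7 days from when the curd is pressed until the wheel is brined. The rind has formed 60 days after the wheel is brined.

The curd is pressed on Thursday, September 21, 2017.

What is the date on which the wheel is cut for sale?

The curd is pressed: Sep 21, 2017.
The wheel is brined: Sep 21, 2017 + 7 days = Sep 28, 2017.
The rind has formed: Sep 28, 2017 + 60 days = Nov 27, 2017.
The first turning is done: Nov 27, 2017 + 6 days = Dec 3, 2017.
The wheel is cut for sale: Dec 3, 2017 + 17 days = Dec 20, 2017.

Wednesday, December 20, 2017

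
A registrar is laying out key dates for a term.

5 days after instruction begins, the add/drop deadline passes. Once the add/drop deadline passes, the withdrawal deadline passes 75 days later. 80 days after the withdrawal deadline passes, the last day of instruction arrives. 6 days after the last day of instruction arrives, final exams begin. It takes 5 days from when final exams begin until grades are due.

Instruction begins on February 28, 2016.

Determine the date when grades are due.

Instruction begins: Feb 28, 2016.
The add/drop deadline passes: Feb 28, 2016 + 5 days = Mar 4, 2016.
The withdrawal deadline passes: Mar 4, 2016 + 75 days = May 18, 2016.
The last day of instruction arrives: May 18, 2016 + 80 days = Aug 6, 2016.
Final exams begin: Aug 6, 2016 + 6 days = Aug 12, 2016.
Grades are due: Aug 12, 2016 + 5 days = Aug 17, 2016.

August 17, 2016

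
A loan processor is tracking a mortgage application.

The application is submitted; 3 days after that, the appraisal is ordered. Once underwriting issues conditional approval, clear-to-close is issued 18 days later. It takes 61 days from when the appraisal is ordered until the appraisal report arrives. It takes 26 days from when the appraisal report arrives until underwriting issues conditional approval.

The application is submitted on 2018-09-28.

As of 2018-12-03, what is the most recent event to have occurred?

The appraisal report arrives

The application is submitted: Sep 28, 2018.
The appraisal is ordered: Sep 28, 2018 + 3 days = Oct 1, 2018.
The appraisal report arrives: Oct 1, 2018 + 61 days = Dec 1, 2018.
Underwriting issues conditional approval: Dec 1, 2018 + 26 days = Dec 27, 2018.
Clear-to-close is issued: Dec 27, 2018 + 18 days = Jan 14, 2019.
Dec 3, 2018 falls between when the appraisal report arrives (Dec 1, 2018) and when underwriting issues conditional approval (Dec 27, 2018).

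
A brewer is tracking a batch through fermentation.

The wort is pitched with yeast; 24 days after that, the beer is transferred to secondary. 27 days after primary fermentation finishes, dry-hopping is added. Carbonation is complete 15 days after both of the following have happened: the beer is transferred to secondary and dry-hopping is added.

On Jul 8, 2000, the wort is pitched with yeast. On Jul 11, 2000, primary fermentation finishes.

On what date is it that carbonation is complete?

Aug 22, 2000

The wort is pitched with yeast: Jul 8, 2000.
The beer is transferred to secondary: Jul 8, 2000 + 24 days = Aug 1, 2000.
Primary fermentation finishes: Jul 11, 2000.
Dry-hopping is added: Jul 11, 2000 + 27 days = Aug 7, 2000.
Both prerequisites met — the beer is transferred to secondary (Aug 1, 2000), dry-hopping is added (Aug 7, 2000); the later is Aug 7, 2000.
Carbonation is complete: Aug 7, 2000 + 15 days = Aug 22, 2000.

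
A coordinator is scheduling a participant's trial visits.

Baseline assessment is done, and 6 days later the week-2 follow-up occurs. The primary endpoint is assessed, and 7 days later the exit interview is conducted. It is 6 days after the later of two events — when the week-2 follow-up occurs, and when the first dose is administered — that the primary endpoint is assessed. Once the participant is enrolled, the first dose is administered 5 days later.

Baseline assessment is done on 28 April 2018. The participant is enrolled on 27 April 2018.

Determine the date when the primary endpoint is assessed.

Baseline assessment is done: Apr 28, 2018.
The week-2 follow-up occurs: Apr 28, 2018 + 6 days = May 4, 2018.
The participant is enrolled: Apr 27, 2018.
The first dose is administered: Apr 27, 2018 + 5 days = May 2, 2018.
Both prerequisites met — the week-2 follow-up occurs (May 4, 2018), the first dose is administered (May 2, 2018); the later is May 4, 2018.
The primary endpoint is assessed: May 4, 2018 + 6 days = May 10, 2018.

10 May 2018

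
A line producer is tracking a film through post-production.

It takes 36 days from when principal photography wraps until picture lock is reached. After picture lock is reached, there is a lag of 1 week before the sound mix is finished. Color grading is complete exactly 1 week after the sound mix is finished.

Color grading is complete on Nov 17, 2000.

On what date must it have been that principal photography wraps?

Sep 28, 2000

Color grading is complete: Nov 17, 2000.
The sound mix is finished: Nov 17, 2000 − 1 week = Nov 10, 2000.
Picture lock is reached: Nov 10, 2000 − 1 week = Nov 3, 2000.
Principal photography wraps: Nov 3, 2000 − 36 days = Sep 28, 2000.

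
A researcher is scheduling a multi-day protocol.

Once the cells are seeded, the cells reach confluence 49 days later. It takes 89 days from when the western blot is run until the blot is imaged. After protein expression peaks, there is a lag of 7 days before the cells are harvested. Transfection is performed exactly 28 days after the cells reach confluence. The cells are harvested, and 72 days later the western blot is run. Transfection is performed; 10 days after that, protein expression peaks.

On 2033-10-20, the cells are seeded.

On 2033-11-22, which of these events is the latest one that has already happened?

The cells are seeded

The cells are seeded: Oct 20, 2033.
The cells reach confluence: Oct 20, 2033 + 49 days = Dec 8, 2033.
Transfection is performed: Dec 8, 2033 + 28 days = Jan 5, 2034.
Protein expression peaks: Jan 5, 2034 + 10 days = Jan 15, 2034.
The cells are harvested: Jan 15, 2034 + 7 days = Jan 22, 2034.
The western blot is run: Jan 22, 2034 + 72 days = Apr 4, 2034.
The blot is imaged: Apr 4, 2034 + 89 days = Jul 2, 2034.
Nov 22, 2033 falls between when the cells are seeded (Oct 20, 2033) and when the cells reach confluence (Dec 8, 2033).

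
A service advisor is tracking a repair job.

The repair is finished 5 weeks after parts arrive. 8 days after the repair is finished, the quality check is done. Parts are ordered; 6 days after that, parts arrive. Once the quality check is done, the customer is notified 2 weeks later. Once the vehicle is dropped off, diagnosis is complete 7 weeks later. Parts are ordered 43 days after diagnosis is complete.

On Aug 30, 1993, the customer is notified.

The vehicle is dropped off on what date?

Mar 28, 1993

The customer is notified: Aug 30, 1993.
The quality check is done: Aug 30, 1993 − 2 weeks = Aug 16, 1993.
The repair is finished: Aug 16, 1993 − 8 days = Aug 8, 1993.
Parts arrive: Aug 8, 1993 − 5 weeks = Jul 4, 1993.
Parts are ordered: Jul 4, 1993 − 6 days = Jun 28, 1993.
Diagnosis is complete: Jun 28, 1993 − 43 days = May 16, 1993.
The vehicle is dropped off: May 16, 1993 − 7 weeks = Mar 28, 1993.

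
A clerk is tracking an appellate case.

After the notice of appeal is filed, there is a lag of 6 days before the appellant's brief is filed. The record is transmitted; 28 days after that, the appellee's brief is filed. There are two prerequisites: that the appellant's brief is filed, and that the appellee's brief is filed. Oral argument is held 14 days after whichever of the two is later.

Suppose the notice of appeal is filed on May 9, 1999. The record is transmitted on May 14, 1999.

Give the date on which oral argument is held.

June 25, 1999

The notice of appeal is filed: May 9, 1999.
The appellant's brief is filed: May 9, 1999 + 6 days = May 15, 1999.
The record is transmitted: May 14, 1999.
The appellee's brief is filed: May 14, 1999 + 28 days = Jun 11, 1999.
Both prerequisites met — the appellant's brief is filed (May 15, 1999), the appellee's brief is filed (Jun 11, 1999); the later is Jun 11, 1999.
Oral argument is held: Jun 11, 1999 + 14 days = Jun 25, 1999.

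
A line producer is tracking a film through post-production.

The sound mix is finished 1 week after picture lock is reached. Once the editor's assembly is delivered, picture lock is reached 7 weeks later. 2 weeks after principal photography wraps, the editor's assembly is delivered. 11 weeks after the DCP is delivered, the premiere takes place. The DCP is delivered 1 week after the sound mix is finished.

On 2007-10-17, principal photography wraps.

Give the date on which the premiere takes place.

Principal photography wraps: Oct 17, 2007.
The editor's assembly is delivered: Oct 17, 2007 + 2 weeks = Oct 31, 2007.
Picture lock is reached: Oct 31, 2007 + 7 weeks = Dec 19, 2007.
The sound mix is finished: Dec 19, 2007 + 1 week = Dec 26, 2007.
The DCP is delivered: Dec 26, 2007 + 1 week = Jan 2, 2008.
The premiere takes place: Jan 2, 2008 + 11 weeks = Mar 19, 2008.

2008-03-19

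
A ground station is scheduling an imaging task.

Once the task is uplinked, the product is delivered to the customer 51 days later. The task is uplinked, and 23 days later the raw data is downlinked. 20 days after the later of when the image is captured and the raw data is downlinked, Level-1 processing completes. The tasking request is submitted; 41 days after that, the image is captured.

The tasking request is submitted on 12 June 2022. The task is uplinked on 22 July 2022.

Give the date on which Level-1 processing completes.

The tasking request is submitted: Jun 12, 2022.
The image is captured: Jun 12, 2022 + 41 days = Jul 23, 2022.
The task is uplinked: Jul 22, 2022.
The raw data is downlinked: Jul 22, 2022 + 23 days = Aug 14, 2022.
Both prerequisites met — the image is captured (Jul 23, 2022), the raw data is downlinked (Aug 14, 2022); the later is Aug 14, 2022.
Level-1 processing completes: Aug 14, 2022 + 20 days = Sep 3, 2022.

3 September 2022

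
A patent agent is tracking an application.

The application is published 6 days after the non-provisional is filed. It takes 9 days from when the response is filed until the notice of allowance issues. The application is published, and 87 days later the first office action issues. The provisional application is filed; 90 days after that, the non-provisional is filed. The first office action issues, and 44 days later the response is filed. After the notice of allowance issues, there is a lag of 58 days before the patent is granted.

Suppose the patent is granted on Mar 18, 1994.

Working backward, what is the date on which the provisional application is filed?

May 28, 1993

The patent is granted: Mar 18, 1994.
The notice of allowance issues: Mar 18, 1994 − 58 days = Jan 19, 1994.
The response is filed: Jan 19, 1994 − 9 days = Jan 10, 1994.
The first office action issues: Jan 10, 1994 − 44 days = Nov 27, 1993.
The application is published: Nov 27, 1993 − 87 days = Sep 1, 1993.
The non-provisional is filed: Sep 1, 1993 − 6 days = Aug 26, 1993.
The provisional application is filed: Aug 26, 1993 − 90 days = May 28, 1993.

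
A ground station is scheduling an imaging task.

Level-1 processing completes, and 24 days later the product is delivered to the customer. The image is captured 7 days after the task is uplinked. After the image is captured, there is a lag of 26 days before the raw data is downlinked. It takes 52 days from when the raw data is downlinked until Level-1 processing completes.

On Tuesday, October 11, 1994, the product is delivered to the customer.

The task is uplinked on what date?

Friday, June 24, 1994

The product is delivered to the customer: Oct 11, 1994.
Level-1 processing completes: Oct 11, 1994 − 24 days = Sep 17, 1994.
The raw data is downlinked: Sep 17, 1994 − 52 days = Jul 27, 1994.
The image is captured: Jul 27, 1994 − 26 days = Jul 1, 1994.
The task is uplinked: Jul 1, 1994 − 7 days = Jun 24, 1994.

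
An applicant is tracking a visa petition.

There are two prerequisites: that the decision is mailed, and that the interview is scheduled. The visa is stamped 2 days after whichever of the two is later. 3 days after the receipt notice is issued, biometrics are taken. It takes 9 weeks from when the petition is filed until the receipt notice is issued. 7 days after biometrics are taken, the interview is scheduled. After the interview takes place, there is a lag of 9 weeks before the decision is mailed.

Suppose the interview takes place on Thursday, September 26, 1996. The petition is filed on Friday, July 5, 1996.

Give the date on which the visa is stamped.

The interview takes place: Sep 26, 1996.
The decision is mailed: Sep 26, 1996 + 9 weeks = Nov 28, 1996.
The petition is filed: Jul 5, 1996.
The receipt notice is issued: Jul 5, 1996 + 9 weeks = Sep 6, 1996.
Biometrics are taken: Sep 6, 1996 + 3 days = Sep 9, 1996.
The interview is scheduled: Sep 9, 1996 + 7 days = Sep 16, 1996.
Both prerequisites met — the decision is mailed (Nov 28, 1996), the interview is scheduled (Sep 16, 1996); the later is Nov 28, 1996.
The visa is stamped: Nov 28, 1996 + 2 days = Nov 30, 1996.

Saturday, November 30, 1996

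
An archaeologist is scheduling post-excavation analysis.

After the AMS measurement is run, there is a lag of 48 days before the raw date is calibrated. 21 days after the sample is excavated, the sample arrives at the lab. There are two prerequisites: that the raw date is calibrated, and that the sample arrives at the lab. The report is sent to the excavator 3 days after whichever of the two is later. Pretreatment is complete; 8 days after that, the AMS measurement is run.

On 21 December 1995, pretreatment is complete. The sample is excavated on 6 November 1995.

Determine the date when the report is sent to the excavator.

Pretreatment is complete: Dec 21, 1995.
The AMS measurement is run: Dec 21, 1995 + 8 days = Dec 29, 1995.
The raw date is calibrated: Dec 29, 1995 + 48 days = Feb 15, 1996.
The sample is excavated: Nov 6, 1995.
The sample arrives at the lab: Nov 6, 1995 + 21 days = Nov 27, 1995.
Both prerequisites met — the raw date is calibrated (Feb 15, 1996), the sample arrives at the lab (Nov 27, 1995); the later is Feb 15, 1996.
The report is sent to the excavator: Feb 15, 1996 + 3 days = Feb 18, 1996.

18 February 1996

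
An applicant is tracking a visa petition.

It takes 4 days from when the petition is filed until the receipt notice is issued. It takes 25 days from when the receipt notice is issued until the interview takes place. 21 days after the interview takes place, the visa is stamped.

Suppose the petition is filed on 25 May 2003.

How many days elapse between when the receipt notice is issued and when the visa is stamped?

Causal path: the receipt notice is issued → the interview takes place → the visa is stamped.
Total delay along the path: 25 + 21 = 46 days.

46 days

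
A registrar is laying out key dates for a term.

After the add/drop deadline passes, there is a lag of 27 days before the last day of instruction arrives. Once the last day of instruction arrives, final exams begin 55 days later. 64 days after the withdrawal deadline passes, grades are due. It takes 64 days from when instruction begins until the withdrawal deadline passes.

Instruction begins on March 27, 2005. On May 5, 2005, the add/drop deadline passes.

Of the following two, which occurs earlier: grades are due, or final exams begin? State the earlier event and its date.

Final exams begin — July 26, 2005

Instruction begins: Mar 27, 2005.
The withdrawal deadline passes: Mar 27, 2005 + 64 days = May 30, 2005.
Grades are due: May 30, 2005 + 64 days = Aug 2, 2005.
The add/drop deadline passes: May 5, 2005.
The last day of instruction arrives: May 5, 2005 + 27 days = Jun 1, 2005.
Final exams begin: Jun 1, 2005 + 55 days = Jul 26, 2005.
Comparing: grades are due on Aug 2, 2005 vs final exams begin on Jul 26, 2005. Earlier: final exams begin.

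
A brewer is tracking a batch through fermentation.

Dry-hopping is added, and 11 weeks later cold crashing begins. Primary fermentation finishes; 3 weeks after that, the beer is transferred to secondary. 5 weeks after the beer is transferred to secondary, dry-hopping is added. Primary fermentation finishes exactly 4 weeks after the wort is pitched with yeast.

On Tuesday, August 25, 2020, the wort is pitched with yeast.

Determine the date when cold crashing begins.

Tuesday, February 2, 2021

The wort is pitched with yeast: Aug 25, 2020.
Primary fermentation finishes: Aug 25, 2020 + 4 weeks = Sep 22, 2020.
The beer is transferred to secondary: Sep 22, 2020 + 3 weeks = Oct 13, 2020.
Dry-hopping is added: Oct 13, 2020 + 5 weeks = Nov 17, 2020.
Cold crashing begins: Nov 17, 2020 + 11 weeks = Feb 2, 2021.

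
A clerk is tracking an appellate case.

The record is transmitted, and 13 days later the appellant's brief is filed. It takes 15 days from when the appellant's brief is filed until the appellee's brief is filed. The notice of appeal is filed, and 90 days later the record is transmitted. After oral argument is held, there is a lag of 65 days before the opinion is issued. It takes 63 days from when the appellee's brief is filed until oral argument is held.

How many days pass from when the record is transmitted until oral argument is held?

Causal path: the record is transmitted → the appellant's brief is filed → the appellee's brief is filed → oral argument is held.
Total delay along the path: 13 + 15 + 63 = 91 days.

91 days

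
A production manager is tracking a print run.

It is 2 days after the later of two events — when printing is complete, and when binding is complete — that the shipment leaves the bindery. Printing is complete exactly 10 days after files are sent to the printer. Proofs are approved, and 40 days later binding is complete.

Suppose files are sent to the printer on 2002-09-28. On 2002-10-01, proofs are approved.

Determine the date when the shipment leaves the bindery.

2002-11-12

Files are sent to the printer: Sep 28, 2002.
Printing is complete: Sep 28, 2002 + 10 days = Oct 8, 2002.
Proofs are approved: Oct 1, 2002.
Binding is complete: Oct 1, 2002 + 40 days = Nov 10, 2002.
Both prerequisites met — printing is complete (Oct 8, 2002), binding is complete (Nov 10, 2002); the later is Nov 10, 2002.
The shipment leaves the bindery: Nov 10, 2002 + 2 days = Nov 12, 2002.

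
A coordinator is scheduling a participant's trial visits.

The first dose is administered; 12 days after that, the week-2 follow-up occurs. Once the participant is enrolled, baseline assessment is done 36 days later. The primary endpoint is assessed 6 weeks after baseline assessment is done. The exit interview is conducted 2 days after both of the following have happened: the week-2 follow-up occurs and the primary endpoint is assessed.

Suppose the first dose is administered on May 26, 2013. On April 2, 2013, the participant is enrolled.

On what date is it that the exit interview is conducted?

June 21, 2013

The first dose is administered: May 26, 2013.
The week-2 follow-up occurs: May 26, 2013 + 12 days = Jun 7, 2013.
The participant is enrolled: Apr 2, 2013.
Baseline assessment is done: Apr 2, 2013 + 36 days = May 8, 2013.
The primary endpoint is assessed: May 8, 2013 + 6 weeks = Jun 19, 2013.
Both prerequisites met — the week-2 follow-up occurs (Jun 7, 2013), the primary endpoint is assessed (Jun 19, 2013); the later is Jun 19, 2013.
The exit interview is conducted: Jun 19, 2013 + 2 days = Jun 21, 2013.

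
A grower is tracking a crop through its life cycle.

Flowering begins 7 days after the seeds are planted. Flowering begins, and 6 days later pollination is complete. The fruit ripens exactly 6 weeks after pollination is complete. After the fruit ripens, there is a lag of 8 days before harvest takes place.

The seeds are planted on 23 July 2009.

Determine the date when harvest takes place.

The seeds are planted: Jul 23, 2009.
Flowering begins: Jul 23, 2009 + 7 days = Jul 30, 2009.
Pollination is complete: Jul 30, 2009 + 6 days = Aug 5, 2009.
The fruit ripens: Aug 5, 2009 + 6 weeks = Sep 16, 2009.
Harvest takes place: Sep 16, 2009 + 8 days = Sep 24, 2009.

24 September 2009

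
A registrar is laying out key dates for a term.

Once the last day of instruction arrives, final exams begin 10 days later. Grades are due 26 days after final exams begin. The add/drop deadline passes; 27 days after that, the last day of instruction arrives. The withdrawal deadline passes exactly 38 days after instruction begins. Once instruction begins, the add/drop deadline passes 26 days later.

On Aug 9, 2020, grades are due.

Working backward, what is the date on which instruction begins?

Grades are due: Aug 9, 2020.
Final exams begin: Aug 9, 2020 − 26 days = Jul 14, 2020.
The last day of instruction arrives: Jul 14, 2020 − 10 days = Jul 4, 2020.
The add/drop deadline passes: Jul 4, 2020 − 27 days = Jun 7, 2020.
Instruction begins: Jun 7, 2020 − 26 days = May 12, 2020.

May 12, 2020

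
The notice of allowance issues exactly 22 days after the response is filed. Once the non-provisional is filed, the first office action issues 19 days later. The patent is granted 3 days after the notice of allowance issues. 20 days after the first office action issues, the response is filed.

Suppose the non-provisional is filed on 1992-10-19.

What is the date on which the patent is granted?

1992-12-22

The non-provisional is filed: Oct 19, 1992.
The first office action issues: Oct 19, 1992 + 19 days = Nov 7, 1992.
The response is filed: Nov 7, 1992 + 20 days = Nov 27, 1992.
The notice of allowance issues: Nov 27, 1992 + 22 days = Dec 19, 1992.
The patent is granted: Dec 19, 1992 + 3 days = Dec 22, 1992.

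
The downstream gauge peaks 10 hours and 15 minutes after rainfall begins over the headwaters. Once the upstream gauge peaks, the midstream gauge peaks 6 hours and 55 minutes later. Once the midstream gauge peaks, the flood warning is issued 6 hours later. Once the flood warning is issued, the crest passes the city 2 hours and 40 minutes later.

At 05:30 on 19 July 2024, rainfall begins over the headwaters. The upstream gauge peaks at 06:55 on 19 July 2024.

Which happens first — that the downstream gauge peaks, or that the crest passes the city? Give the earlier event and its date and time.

Rainfall begins over the headwaters: 05:30 Jul 19, 2024.
The downstream gauge peaks: 05:30 Jul 19, 2024 + 10h15m = 15:45 Jul 19, 2024.
The upstream gauge peaks: 06:55 Jul 19, 2024.
The midstream gauge peaks: 06:55 Jul 19, 2024 + 6h55m = 13:50 Jul 19, 2024.
The flood warning is issued: 13:50 Jul 19, 2024 + 6h = 19:50 Jul 19, 2024.
The crest passes the city: 19:50 Jul 19, 2024 + 2h40m = 22:30 Jul 19, 2024.
Comparing: the downstream gauge peaks at 15:45 Jul 19, 2024 vs the crest passes the city at 22:30 Jul 19, 2024. Earlier: the downstream gauge peaks.

The downstream gauge peaks — 15:45 on 19 July 2024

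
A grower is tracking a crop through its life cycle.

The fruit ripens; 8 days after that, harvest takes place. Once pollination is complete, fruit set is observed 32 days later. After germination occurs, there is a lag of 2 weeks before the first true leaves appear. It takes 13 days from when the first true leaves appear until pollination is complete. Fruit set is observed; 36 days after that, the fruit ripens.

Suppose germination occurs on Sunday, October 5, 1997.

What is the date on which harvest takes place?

Friday, January 16, 1998

Germination occurs: Oct 5, 1997.
The first true leaves appear: Oct 5, 1997 + 2 weeks = Oct 19, 1997.
Pollination is complete: Oct 19, 1997 + 13 days = Nov 1, 1997.
Fruit set is observed: Nov 1, 1997 + 32 days = Dec 3, 1997.
The fruit ripens: Dec 3, 1997 + 36 days = Jan 8, 1998.
Harvest takes place: Jan 8, 1998 + 8 days = Jan 16, 1998.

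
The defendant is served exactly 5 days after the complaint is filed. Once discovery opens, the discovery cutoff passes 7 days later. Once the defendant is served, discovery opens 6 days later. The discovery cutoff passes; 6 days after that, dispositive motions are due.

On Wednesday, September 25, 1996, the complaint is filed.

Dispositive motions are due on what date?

Saturday, October 19, 1996

The complaint is filed: Sep 25, 1996.
The defendant is served: Sep 25, 1996 + 5 days = Sep 30, 1996.
Discovery opens: Sep 30, 1996 + 6 days = Oct 6, 1996.
The discovery cutoff passes: Oct 6, 1996 + 7 days = Oct 13, 1996.
Dispositive motions are due: Oct 13, 1996 + 6 days = Oct 19, 1996.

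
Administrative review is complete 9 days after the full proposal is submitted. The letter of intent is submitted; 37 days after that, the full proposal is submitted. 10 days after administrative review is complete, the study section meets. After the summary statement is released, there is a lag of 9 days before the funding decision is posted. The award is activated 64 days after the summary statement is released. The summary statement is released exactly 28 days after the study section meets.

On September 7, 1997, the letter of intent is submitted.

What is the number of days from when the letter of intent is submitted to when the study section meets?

Causal path: the letter of intent is submitted → the full proposal is submitted → administrative review is complete → the study section meets.
Total delay along the path: 37 + 9 + 10 = 56 days.

56 days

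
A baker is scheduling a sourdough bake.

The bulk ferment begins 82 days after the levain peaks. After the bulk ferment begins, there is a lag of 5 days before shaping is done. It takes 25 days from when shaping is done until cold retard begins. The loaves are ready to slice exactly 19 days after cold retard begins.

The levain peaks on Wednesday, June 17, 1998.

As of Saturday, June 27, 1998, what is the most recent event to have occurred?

The levain peaks

The levain peaks: Jun 17, 1998.
The bulk ferment begins: Jun 17, 1998 + 82 days = Sep 7, 1998.
Shaping is done: Sep 7, 1998 + 5 days = Sep 12, 1998.
Cold retard begins: Sep 12, 1998 + 25 days = Oct 7, 1998.
The loaves are ready to slice: Oct 7, 1998 + 19 days = Oct 26, 1998.
Jun 27, 1998 falls between when the levain peaks (Jun 17, 1998) and when the bulk ferment begins (Sep 7, 1998).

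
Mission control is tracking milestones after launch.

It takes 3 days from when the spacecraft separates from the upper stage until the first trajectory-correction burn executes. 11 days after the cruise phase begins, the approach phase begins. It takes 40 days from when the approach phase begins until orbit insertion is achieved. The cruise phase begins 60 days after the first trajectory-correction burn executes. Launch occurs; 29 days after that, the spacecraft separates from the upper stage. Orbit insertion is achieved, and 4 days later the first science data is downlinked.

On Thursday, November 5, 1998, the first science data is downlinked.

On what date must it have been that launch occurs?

Thursday, June 11, 1998

The first science data is downlinked: Nov 5, 1998.
Orbit insertion is achieved: Nov 5, 1998 − 4 days = Nov 1, 1998.
The approach phase begins: Nov 1, 1998 − 40 days = Sep 22, 1998.
The cruise phase begins: Sep 22, 1998 − 11 days = Sep 11, 1998.
The first trajectory-correction burn executes: Sep 11, 1998 − 60 days = Jul 13, 1998.
The spacecraft separates from the upper stage: Jul 13, 1998 − 3 days = Jul 10, 1998.
Launch occurs: Jul 10, 1998 − 29 days = Jun 11, 1998.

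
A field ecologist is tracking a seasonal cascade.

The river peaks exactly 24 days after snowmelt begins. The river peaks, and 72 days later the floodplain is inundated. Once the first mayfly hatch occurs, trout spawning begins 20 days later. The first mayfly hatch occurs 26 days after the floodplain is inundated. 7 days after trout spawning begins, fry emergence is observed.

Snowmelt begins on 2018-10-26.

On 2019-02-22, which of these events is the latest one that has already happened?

Snowmelt begins: Oct 26, 2018.
The river peaks: Oct 26, 2018 + 24 days = Nov 19, 2018.
The floodplain is inundated: Nov 19, 2018 + 72 days = Jan 30, 2019.
The first mayfly hatch occurs: Jan 30, 2019 + 26 days = Feb 25, 2019.
Trout spawning begins: Feb 25, 2019 + 20 days = Mar 17, 2019.
Fry emergence is observed: Mar 17, 2019 + 7 days = Mar 24, 2019.
Feb 22, 2019 falls between when the floodplain is inundated (Jan 30, 2019) and when the first mayfly hatch occurs (Feb 25, 2019).

The floodplain is inundated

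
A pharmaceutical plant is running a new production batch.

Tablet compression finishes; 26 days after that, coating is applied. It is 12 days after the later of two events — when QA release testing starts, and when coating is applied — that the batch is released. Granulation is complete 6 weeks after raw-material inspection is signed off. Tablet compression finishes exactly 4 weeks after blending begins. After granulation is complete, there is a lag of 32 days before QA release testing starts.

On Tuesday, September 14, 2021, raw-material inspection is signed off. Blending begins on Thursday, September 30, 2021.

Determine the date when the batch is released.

Raw-material inspection is signed off: Sep 14, 2021.
Granulation is complete: Sep 14, 2021 + 6 weeks = Oct 26, 2021.
QA release testing starts: Oct 26, 2021 + 32 days = Nov 27, 2021.
Blending begins: Sep 30, 2021.
Tablet compression finishes: Sep 30, 2021 + 4 weeks = Oct 28, 2021.
Coating is applied: Oct 28, 2021 + 26 days = Nov 23, 2021.
Both prerequisites met — QA release testing starts (Nov 27, 2021), coating is applied (Nov 23, 2021); the later is Nov 27, 2021.
The batch is released: Nov 27, 2021 + 12 days = Dec 9, 2021.

Thursday, December 9, 2021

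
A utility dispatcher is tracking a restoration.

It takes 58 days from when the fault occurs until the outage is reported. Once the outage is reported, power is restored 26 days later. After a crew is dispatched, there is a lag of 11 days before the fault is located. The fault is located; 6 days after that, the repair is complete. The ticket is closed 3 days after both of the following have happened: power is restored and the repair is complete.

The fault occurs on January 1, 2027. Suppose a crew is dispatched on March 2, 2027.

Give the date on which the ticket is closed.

The fault occurs: Jan 1, 2027.
The outage is reported: Jan 1, 2027 + 58 days = Feb 28, 2027.
Power is restored: Feb 28, 2027 + 26 days = Mar 26, 2027.
A crew is dispatched: Mar 2, 2027.
The fault is located: Mar 2, 2027 + 11 days = Mar 13, 2027.
The repair is complete: Mar 13, 2027 + 6 days = Mar 19, 2027.
Both prerequisites met — power is restored (Mar 26, 2027), the repair is complete (Mar 19, 2027); the later is Mar 26, 2027.
The ticket is closed: Mar 26, 2027 + 3 days = Mar 29, 2027.

March 29, 2027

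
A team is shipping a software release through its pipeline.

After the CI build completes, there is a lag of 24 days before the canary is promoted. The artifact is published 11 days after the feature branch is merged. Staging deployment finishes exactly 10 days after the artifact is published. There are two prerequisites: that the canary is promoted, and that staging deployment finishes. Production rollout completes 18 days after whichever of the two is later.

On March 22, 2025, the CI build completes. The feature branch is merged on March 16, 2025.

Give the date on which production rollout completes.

The CI build completes: Mar 22, 2025.
The canary is promoted: Mar 22, 2025 + 24 days = Apr 15, 2025.
The feature branch is merged: Mar 16, 2025.
The artifact is published: Mar 16, 2025 + 11 days = Mar 27, 2025.
Staging deployment finishes: Mar 27, 2025 + 10 days = Apr 6, 2025.
Both prerequisites met — the canary is promoted (Apr 15, 2025), staging deployment finishes (Apr 6, 2025); the later is Apr 15, 2025.
Production rollout completes: Apr 15, 2025 + 18 days = May 3, 2025.

May 3, 2025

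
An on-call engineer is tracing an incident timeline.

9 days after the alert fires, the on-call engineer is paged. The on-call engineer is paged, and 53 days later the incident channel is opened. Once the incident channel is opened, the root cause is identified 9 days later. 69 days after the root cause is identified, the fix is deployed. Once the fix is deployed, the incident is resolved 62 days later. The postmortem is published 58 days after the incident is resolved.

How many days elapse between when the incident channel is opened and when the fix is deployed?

Causal path: the incident channel is opened → the root cause is identified → the fix is deployed.
Total delay along the path: 9 + 69 = 78 days.

78 days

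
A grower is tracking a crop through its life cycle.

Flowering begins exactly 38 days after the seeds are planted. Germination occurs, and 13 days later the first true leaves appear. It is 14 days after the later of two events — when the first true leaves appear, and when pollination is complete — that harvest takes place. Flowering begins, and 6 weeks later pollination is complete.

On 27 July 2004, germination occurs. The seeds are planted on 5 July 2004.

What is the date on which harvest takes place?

Germination occurs: Jul 27, 2004.
The first true leaves appear: Jul 27, 2004 + 13 days = Aug 9, 2004.
The seeds are planted: Jul 5, 2004.
Flowering begins: Jul 5, 2004 + 38 days = Aug 12, 2004.
Pollination is complete: Aug 12, 2004 + 6 weeks = Sep 23, 2004.
Both prerequisites met — the first true leaves appear (Aug 9, 2004), pollination is complete (Sep 23, 2004); the later is Sep 23, 2004.
Harvest takes place: Sep 23, 2004 + 14 days = Oct 7, 2004.

7 October 2004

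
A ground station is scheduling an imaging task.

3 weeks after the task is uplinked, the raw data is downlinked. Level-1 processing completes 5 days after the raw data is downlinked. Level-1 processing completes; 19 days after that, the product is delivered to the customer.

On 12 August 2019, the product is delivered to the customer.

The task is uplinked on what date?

28 June 2019

The product is delivered to the customer: Aug 12, 2019.
Level-1 processing completes: Aug 12, 2019 − 19 days = Jul 24, 2019.
The raw data is downlinked: Jul 24, 2019 − 5 days = Jul 19, 2019.
The task is uplinked: Jul 19, 2019 − 3 weeks = Jun 28, 2019.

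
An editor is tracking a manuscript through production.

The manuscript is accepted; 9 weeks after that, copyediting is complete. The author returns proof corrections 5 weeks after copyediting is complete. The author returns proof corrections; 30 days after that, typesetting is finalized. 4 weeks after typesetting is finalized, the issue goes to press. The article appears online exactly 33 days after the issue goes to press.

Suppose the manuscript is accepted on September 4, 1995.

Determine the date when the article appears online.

March 11, 1996

The manuscript is accepted: Sep 4, 1995.
Copyediting is complete: Sep 4, 1995 + 9 weeks = Nov 6, 1995.
The author returns proof corrections: Nov 6, 1995 + 5 weeks = Dec 11, 1995.
Typesetting is finalized: Dec 11, 1995 + 30 days = Jan 10, 1996.
The issue goes to press: Jan 10, 1996 + 4 weeks = Feb 7, 1996.
The article appears online: Feb 7, 1996 + 33 days = Mar 11, 1996.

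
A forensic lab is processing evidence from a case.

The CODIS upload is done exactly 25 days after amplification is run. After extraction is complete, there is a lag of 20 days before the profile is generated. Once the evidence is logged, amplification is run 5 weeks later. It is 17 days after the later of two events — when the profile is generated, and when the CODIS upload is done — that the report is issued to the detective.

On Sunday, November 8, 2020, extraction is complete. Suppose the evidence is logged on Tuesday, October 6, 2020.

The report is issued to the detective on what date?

Extraction is complete: Nov 8, 2020.
The profile is generated: Nov 8, 2020 + 20 days = Nov 28, 2020.
The evidence is logged: Oct 6, 2020.
Amplification is run: Oct 6, 2020 + 5 weeks = Nov 10, 2020.
The CODIS upload is done: Nov 10, 2020 + 25 days = Dec 5, 2020.
Both prerequisites met — the profile is generated (Nov 28, 2020), the CODIS upload is done (Dec 5, 2020); the later is Dec 5, 2020.
The report is issued to the detective: Dec 5, 2020 + 17 days = Dec 22, 2020.

Tuesday, December 22, 2020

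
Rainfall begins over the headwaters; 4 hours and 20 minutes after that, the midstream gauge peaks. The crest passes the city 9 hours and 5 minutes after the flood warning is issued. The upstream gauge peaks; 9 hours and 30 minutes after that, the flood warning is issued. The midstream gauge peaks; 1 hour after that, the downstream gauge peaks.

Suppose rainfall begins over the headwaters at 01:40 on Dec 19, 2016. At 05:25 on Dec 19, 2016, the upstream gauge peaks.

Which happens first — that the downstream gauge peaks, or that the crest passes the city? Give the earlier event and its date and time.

Rainfall begins over the headwaters: 01:40 Dec 19, 2016.
The midstream gauge peaks: 01:40 Dec 19, 2016 + 4h20m = 06:00 Dec 19, 2016.
The downstream gauge peaks: 06:00 Dec 19, 2016 + 1h = 07:00 Dec 19, 2016.
The upstream gauge peaks: 05:25 Dec 19, 2016.
The flood warning is issued: 05:25 Dec 19, 2016 + 9h30m = 14:55 Dec 19, 2016.
The crest passes the city: 14:55 Dec 19, 2016 + 9h05m = 00:00 Dec 20, 2016.
Comparing: the downstream gauge peaks at 07:00 Dec 19, 2016 vs the crest passes the city at 00:00 Dec 20, 2016. Earlier: the downstream gauge peaks.

The downstream gauge peaks — 07:00 on Dec 19, 2016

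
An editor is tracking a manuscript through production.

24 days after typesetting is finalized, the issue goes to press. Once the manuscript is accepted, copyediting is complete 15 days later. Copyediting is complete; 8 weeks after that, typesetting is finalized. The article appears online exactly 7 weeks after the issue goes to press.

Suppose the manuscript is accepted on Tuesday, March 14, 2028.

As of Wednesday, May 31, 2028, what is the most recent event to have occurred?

The manuscript is accepted: Mar 14, 2028.
Copyediting is complete: Mar 14, 2028 + 15 days = Mar 29, 2028.
Typesetting is finalized: Mar 29, 2028 + 8 weeks = May 24, 2028.
The issue goes to press: May 24, 2028 + 24 days = Jun 17, 2028.
The article appears online: Jun 17, 2028 + 7 weeks = Aug 5, 2028.
May 31, 2028 falls between when typesetting is finalized (May 24, 2028) and when the issue goes to press (Jun 17, 2028).

Typesetting is finalized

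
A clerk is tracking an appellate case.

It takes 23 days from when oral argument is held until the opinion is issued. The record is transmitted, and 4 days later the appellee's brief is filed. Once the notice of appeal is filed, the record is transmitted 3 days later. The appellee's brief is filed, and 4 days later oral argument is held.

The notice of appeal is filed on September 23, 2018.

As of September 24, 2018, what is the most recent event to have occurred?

The notice of appeal is filed: Sep 23, 2018.
The record is transmitted: Sep 23, 2018 + 3 days = Sep 26, 2018.
The appellee's brief is filed: Sep 26, 2018 + 4 days = Sep 30, 2018.
Oral argument is held: Sep 30, 2018 + 4 days = Oct 4, 2018.
The opinion is issued: Oct 4, 2018 + 23 days = Oct 27, 2018.
Sep 24, 2018 falls between when the notice of appeal is filed (Sep 23, 2018) and when the record is transmitted (Sep 26, 2018).

The notice of appeal is filed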